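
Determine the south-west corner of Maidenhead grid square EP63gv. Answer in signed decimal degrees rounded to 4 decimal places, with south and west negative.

63.8750, -87.5000

Field E=4, P=15: +4·20° lon, +15·10° lat → SW at lon -100°, lat 60°.
Square 6, 3: +6·2° lon, +3·1° lat → SW at lon -88°, lat 63°.
Subsquare g=6, v=21: +6·0.0833333° lon, +21·0.0416667° lat → SW at lon -87.5°, lat 63.875°.
latitude 63.8750, longitude -87.5000.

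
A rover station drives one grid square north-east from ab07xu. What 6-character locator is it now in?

Longitude subsquare x = 23; +1 → 24, wraps to 0 = a, carry into square.
Longitude square 0; +1 → 1.
Latitude subsquare u = 20; +1 → 21 = v.

AB17av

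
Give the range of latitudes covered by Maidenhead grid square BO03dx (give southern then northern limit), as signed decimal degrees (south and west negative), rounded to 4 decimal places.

53.9583, 54.0000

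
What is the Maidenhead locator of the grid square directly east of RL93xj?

Longitude subsquare x = 23; +1 → 24, wraps to 0 = a, carry into square.
Longitude square 9; +1 → 10, wraps to 0, carry into field.
Longitude field R = 17; +1 → 18, wraps to 0 = A, wrapping around the antimeridian.
The latitude characters are unchanged.

AL03aj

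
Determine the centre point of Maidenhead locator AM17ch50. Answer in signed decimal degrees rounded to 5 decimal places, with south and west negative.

37.29375, -177.78750

Field A=0, M=12: +0·20° lon, +12·10° lat → SW at lon -180°, lat 30°.
Square 1, 7: +1·2° lon, +7·1° lat → SW at lon -178°, lat 37°.
Subsquare c=2, h=7: +2·0.0833333° lon, +7·0.0416667° lat → SW at lon -177.833°, lat 37.2917°.
Extended square 5, 0: +5·0.00833333° lon, +0·0.00416667° lat → SW at lon -177.792°, lat 37.2917°.
Cell spans 0.00833333° lon × 0.00416667° lat. Centre is SW corner plus half of each.
latitude 37.29375, longitude -177.78750.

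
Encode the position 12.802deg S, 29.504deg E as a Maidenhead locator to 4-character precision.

Shift to the Maidenhead origin (180°W, 90°S): lon 209.50, lat 77.20.
Field: lon ⌊209.50/20⌋ = 10 → K; lat ⌊77.20/10⌋ = 7 → H.
Square: lon ⌊9.50/2⌋ = 4; lat ⌊7.20/1⌋ = 7.

KH47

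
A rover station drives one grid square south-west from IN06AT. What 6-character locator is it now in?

Longitude subsquare a = 0; −1 → -1, wraps to 23 = x, carry into square.
Longitude square 0; −1 → -1, wraps to 9, carry into field.
Longitude field I = 8; −1 → 7 = H.
Latitude subsquare t = 19; −1 → 18 = s.

HN96xs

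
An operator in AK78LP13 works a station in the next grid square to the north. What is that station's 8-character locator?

AK78lp14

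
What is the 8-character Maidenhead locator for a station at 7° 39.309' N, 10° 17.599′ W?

IJ47up47

Shift to the Maidenhead origin (180°W, 90°S): lon 169.70668, lat 97.65515.
Field (20°×10°, letters A–R): 169.70668/20 → 8 → I, 97.65515/10 → 9 → J; chars IJ.
Square (2°×1°, digits 0–9): 9.70668/2 → 4, 7.65515/1 → 7; chars 47.
Subsquare (5′×2.5′, letters a–x): 1.70668/0.0833333 → 20 → u, 0.65515/0.0416667 → 15 → p; chars up.
Extended square (30″×15″, digits 0–9): 0.04002/0.00833333 → 4, 0.03015/0.00416667 → 7; chars 47.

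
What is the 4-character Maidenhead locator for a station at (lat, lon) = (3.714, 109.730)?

OJ43

Offset from 180°W / 90°S: lon 289.73°, lat 93.71°.
Field: lon ⌊289.73/20⌋ = 14 → O; lat ⌊93.71/10⌋ = 9 → J.
Square: lon ⌊9.73/2⌋ = 4; lat ⌊3.71/1⌋ = 3.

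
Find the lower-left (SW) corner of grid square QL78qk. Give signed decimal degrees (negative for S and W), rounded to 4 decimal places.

28.4167, 155.3333

Field Q=16, L=11: +16·20° lon, +11·10° lat → SW at lon 140°, lat 20°.
Square 7, 8: +7·2° lon, +8·1° lat → SW at lon 154°, lat 28°.
Subsquare q=16, k=10: +16·0.0833333° lon, +10·0.0416667° lat → SW at lon 155.333°, lat 28.4167°.
latitude 28.4167, longitude 155.3333.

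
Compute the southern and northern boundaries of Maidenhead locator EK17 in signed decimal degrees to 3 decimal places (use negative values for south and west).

Field E=4, K=10: +4·20° lon, +10·10° lat → SW at lon -100°, lat 10°.
Square 1, 7: +1·2° lon, +7·1° lat → SW at lon -98°, lat 17°.
Cell spans 2° lon × 1° lat.
south 17.000, north 18.000.

17.000, 18.000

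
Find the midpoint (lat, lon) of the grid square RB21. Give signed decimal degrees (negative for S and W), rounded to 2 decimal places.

Field R=17, B=1: +17·20° lon, +1·10° lat → SW at lon 160°, lat -80°.
Square 2, 1: +2·2° lon, +1·1° lat → SW at lon 164°, lat -79°.
Cell spans 2° lon × 1° lat. Centre is SW corner plus half of each.
latitude -78.50, longitude 165.00.

-78.50, 165.00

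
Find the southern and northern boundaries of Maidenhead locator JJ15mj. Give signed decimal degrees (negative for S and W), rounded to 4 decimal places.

5.3750, 5.4167

Field J=9, J=9: +9·20° lon, +9·10° lat → SW at lon 0°, lat 0°.
Square 1, 5: +1·2° lon, +5·1° lat → SW at lon 2°, lat 5°.
Subsquare m=12, j=9: +12·0.0833333° lon, +9·0.0416667° lat → SW at lon 3°, lat 5.375°.
Cell spans 0.0833333° lon × 0.0416667° lat.
south 5.3750, north 5.4167.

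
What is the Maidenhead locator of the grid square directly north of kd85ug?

KD85uh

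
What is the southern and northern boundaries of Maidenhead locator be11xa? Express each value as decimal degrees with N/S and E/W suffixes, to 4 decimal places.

49.0000° S, 48.9583° S

Field B=1, E=4: +1·20° lon, +4·10° lat → SW at lon -160°, lat -50°.
Square 1, 1: +1·2° lon, +1·1° lat → SW at lon -158°, lat -49°.
Subsquare x=23, a=0: +23·0.0833333° lon, +0·0.0416667° lat → SW at lon -156.083°, lat -49°.
Cell spans 0.0833333° lon × 0.0416667° lat.
south 49.0000° S, north 48.9583° S.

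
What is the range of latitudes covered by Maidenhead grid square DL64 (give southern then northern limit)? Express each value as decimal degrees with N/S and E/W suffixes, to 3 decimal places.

Field D=3, L=11: +3·20° lon, +11·10° lat → SW at lon -120°, lat 20°.
Square 6, 4: +6·2° lon, +4·1° lat → SW at lon -108°, lat 24°.
Cell spans 2° lon × 1° lat.
south 24.000° N, north 25.000° N.

24.000° N, 25.000° N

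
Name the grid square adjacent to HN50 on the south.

HM59

Latitude square 0; −1 → -1, wraps to 9, carry into field.
Latitude field N = 13; −1 → 12 = M.
The longitude characters are unchanged.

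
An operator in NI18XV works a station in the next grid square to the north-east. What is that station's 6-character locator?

Longitude subsquare x = 23; +1 → 24, wraps to 0 = a, carry into square.
Longitude square 1; +1 → 2.
Latitude subsquare v = 21; +1 → 22 = w.

NI28aw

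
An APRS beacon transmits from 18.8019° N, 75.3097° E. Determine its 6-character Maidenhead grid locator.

Offset from 180°W / 90°S: lon 255.3097°, lat 108.8019°.
Field: 255.3097/20 → 12 → M, 108.8019/10 → 10 → K; chars MK.
Square: 15.3097/2 → 7, 8.8019/1 → 8; chars 78.
Subsquare: 1.3097/0.0833333 → 15 → p, 0.8019/0.0416667 → 19 → t; chars pt.

MK78pt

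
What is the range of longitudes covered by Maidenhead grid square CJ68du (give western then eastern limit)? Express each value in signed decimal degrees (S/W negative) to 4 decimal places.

-127.7500, -127.6667

Field C=2, J=9: +2·20° lon, +9·10° lat → SW at lon -140°, lat 0°.
Square 6, 8: +6·2° lon, +8·1° lat → SW at lon -128°, lat 8°.
Subsquare d=3, u=20: +3·0.0833333° lon, +20·0.0416667° lat → SW at lon -127.75°, lat 8.83333°.
Cell spans 0.0833333° lon × 0.0416667° lat.
west -127.7500, east -127.6667.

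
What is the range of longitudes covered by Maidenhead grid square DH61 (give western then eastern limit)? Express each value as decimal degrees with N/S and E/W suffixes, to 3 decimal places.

108.000° W, 106.000° W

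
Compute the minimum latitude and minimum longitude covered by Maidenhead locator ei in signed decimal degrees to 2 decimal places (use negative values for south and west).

-10.00, -100.00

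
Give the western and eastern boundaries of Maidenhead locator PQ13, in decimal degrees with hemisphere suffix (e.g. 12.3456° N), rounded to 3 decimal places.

Field P=15, Q=16: +15·20° lon, +16·10° lat → SW at lon 120°, lat 70°.
Square 1, 3: +1·2° lon, +3·1° lat → SW at lon 122°, lat 73°.
Cell spans 2° lon × 1° lat.
west 122.000° E, east 124.000° E.

122.000° E, 124.000° E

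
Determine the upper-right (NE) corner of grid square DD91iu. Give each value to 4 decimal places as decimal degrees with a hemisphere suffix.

58.1250° S, 101.2500° W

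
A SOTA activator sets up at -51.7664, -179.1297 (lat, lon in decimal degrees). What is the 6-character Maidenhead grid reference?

AD08kf

Shift to the Maidenhead origin (180°W, 90°S): lon 0.8703, lat 38.2336.
Field: 0.8703/20 → 0 → A, 38.2336/10 → 3 → D; chars AD.
Square: 0.8703/2 → 0, 8.2336/1 → 8; chars 08.
Subsquare: 0.8703/0.0833333 → 10 → k, 0.2336/0.0416667 → 5 → f; chars kf.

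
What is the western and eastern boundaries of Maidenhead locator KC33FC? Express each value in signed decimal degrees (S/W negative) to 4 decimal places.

Field K=10, C=2: +10·20° lon, +2·10° lat → SW at lon 20°, lat -70°.
Square 3, 3: +3·2° lon, +3·1° lat → SW at lon 26°, lat -67°.
Subsquare f=5, c=2: +5·0.0833333° lon, +2·0.0416667° lat → SW at lon 26.4167°, lat -66.9167°.
Cell spans 0.0833333° lon × 0.0416667° lat.
west 26.4167, east 26.5000.

26.4167, 26.5000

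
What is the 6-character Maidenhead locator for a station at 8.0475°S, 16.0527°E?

Add 180° to longitude and 90° to latitude: 196.0527, 81.9525.
Field: lon ⌊196.0527/20⌋ = 9 → J; lat ⌊81.9525/10⌋ = 8 → I.
Square: lon ⌊16.0527/2⌋ = 8; lat ⌊1.9525/1⌋ = 1.
Subsquare: lon ⌊0.0527/0.0833333⌋ = 0 → a; lat ⌊0.9525/0.0416667⌋ = 22 → w.

JI81aw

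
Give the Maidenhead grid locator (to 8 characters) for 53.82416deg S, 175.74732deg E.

Add 180° to longitude and 90° to latitude: 355.74732, 36.17584.
Field (20°×10°, letters A–R): lon ⌊355.74732/20⌋ = 17 → R; lat ⌊36.17584/10⌋ = 3 → D.
Square (2°×1°, digits 0–9): lon ⌊15.74732/2⌋ = 7; lat ⌊6.17584/1⌋ = 6.
Subsquare (5′×2.5′, letters a–x): lon ⌊1.74732/0.0833333⌋ = 20 → u; lat ⌊0.17584/0.0416667⌋ = 4 → e.
Extended square (30″×15″, digits 0–9): lon ⌊0.08065/0.00833333⌋ = 9; lat ⌊0.00917/0.00416667⌋ = 2.

RD76ue92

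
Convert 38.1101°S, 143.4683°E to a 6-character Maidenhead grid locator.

QF11rv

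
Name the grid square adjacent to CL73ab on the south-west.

CL63xa

Longitude subsquare a = 0; −1 → -1, wraps to 23 = x, carry into square.
Longitude square 7; −1 → 6.
Latitude subsquare b = 1; −1 → 0 = a.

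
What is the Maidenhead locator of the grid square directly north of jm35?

JM36

Latitude square 5; +1 → 6.
The longitude characters are unchanged.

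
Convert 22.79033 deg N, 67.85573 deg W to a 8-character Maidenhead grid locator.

Offset from 180°W / 90°S: lon 112.14427°, lat 112.79033°.
Field: 112.14427/20 → 5 → F, 112.79033/10 → 11 → L; chars FL.
Square: 12.14427/2 → 6, 2.79033/1 → 2; chars 62.
Subsquare: 0.14427/0.0833333 → 1 → b, 0.79033/0.0416667 → 18 → s; chars bs.
Extended square: 0.06094/0.00833333 → 7, 0.04033/0.00416667 → 9; chars 79.

FL62bs79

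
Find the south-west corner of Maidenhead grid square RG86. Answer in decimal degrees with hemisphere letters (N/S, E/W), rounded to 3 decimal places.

24.000° S, 176.000° E

Field R=17, G=6: +17·20° lon, +6·10° lat → SW at lon 160°, lat -30°.
Square 8, 6: +8·2° lon, +6·1° lat → SW at lon 176°, lat -24°.
latitude 24.000° S, longitude 176.000° E.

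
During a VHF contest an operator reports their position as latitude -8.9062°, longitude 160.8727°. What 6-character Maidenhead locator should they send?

RI01kc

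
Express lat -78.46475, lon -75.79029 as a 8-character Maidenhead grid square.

FB21cm58

Shift to the Maidenhead origin (180°W, 90°S): lon 104.20971, lat 11.53525.
Field: 104.20971/20 → 5 → F, 11.53525/10 → 1 → B; chars FB.
Square: 4.20971/2 → 2, 1.53525/1 → 1; chars 21.
Subsquare: 0.20971/0.0833333 → 2 → c, 0.53525/0.0416667 → 12 → m; chars cm.
Extended square: 0.04304/0.00833333 → 5, 0.03525/0.00416667 → 8; chars 58.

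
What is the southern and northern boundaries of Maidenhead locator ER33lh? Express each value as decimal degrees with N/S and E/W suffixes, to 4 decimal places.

Field E=4, R=17: +4·20° lon, +17·10° lat → SW at lon -100°, lat 80°.
Square 3, 3: +3·2° lon, +3·1° lat → SW at lon -94°, lat 83°.
Subsquare l=11, h=7: +11·0.0833333° lon, +7·0.0416667° lat → SW at lon -93.0833°, lat 83.2917°.
Cell spans 0.0833333° lon × 0.0416667° lat.
south 83.2917° N, north 83.3333° N.

83.2917° N, 83.3333° N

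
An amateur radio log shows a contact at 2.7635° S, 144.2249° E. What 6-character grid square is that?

QI27cf

Add 180° to longitude and 90° to latitude: 324.2249, 87.2365.
Field (20°×10°, letters A–R): lon ⌊324.2249/20⌋ = 16 → Q; lat ⌊87.2365/10⌋ = 8 → I.
Square (2°×1°, digits 0–9): lon ⌊4.2249/2⌋ = 2; lat ⌊7.2365/1⌋ = 7.
Subsquare (5′×2.5′, letters a–x): lon ⌊0.2249/0.0833333⌋ = 2 → c; lat ⌊0.2365/0.0416667⌋ = 5 → f.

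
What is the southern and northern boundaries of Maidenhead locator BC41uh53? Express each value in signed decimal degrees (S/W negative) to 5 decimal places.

-68.69583, -68.69167

Field B=1, C=2: +1·20° lon, +2·10° lat → SW at lon -160°, lat -70°.
Square 4, 1: +4·2° lon, +1·1° lat → SW at lon -152°, lat -69°.
Subsquare u=20, h=7: +20·0.0833333° lon, +7·0.0416667° lat → SW at lon -150.333°, lat -68.7083°.
Extended square 5, 3: +5·0.00833333° lon, +3·0.00416667° lat → SW at lon -150.292°, lat -68.6958°.
Cell spans 0.00833333° lon × 0.00416667° lat.
south -68.69583, north -68.69167.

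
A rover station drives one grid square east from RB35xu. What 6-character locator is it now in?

Longitude subsquare x = 23; +1 → 24, wraps to 0 = a, carry into square.
Longitude square 3; +1 → 4.
The latitude characters are unchanged.

RB45au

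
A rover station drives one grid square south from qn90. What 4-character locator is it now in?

QM99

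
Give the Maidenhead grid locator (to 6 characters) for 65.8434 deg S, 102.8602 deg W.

Shift to the Maidenhead origin (180°W, 90°S): lon 77.1398, lat 24.1566.
Field: 77.1398/20 → 3 → D, 24.1566/10 → 2 → C; chars DC.
Square: 17.1398/2 → 8, 4.1566/1 → 4; chars 84.
Subsquare: 1.1398/0.0833333 → 13 → n, 0.1566/0.0416667 → 3 → d; chars nd.

DC84nd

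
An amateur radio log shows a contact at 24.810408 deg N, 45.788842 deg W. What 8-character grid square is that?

GL74ct54

Shift to the Maidenhead origin (180°W, 90°S): lon 134.21116, lat 114.81041.
Field: lon ⌊134.21116/20⌋ = 6 → G; lat ⌊114.81041/10⌋ = 11 → L.
Square: lon ⌊14.21116/2⌋ = 7; lat ⌊4.81041/1⌋ = 4.
Subsquare: lon ⌊0.21116/0.0833333⌋ = 2 → c; lat ⌊0.81041/0.0416667⌋ = 19 → t.
Extended square: lon ⌊0.04449/0.00833333⌋ = 5; lat ⌊0.01874/0.00416667⌋ = 4.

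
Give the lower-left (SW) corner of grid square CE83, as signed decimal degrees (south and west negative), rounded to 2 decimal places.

-47.00, -124.00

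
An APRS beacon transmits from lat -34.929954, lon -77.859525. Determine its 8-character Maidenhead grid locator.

FF15bb66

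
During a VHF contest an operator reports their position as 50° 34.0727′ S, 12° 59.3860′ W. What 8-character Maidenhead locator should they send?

ID39mk13

Shift to the Maidenhead origin (180°W, 90°S): lon 167.01023, lat 39.43212.
Field: 167.01023/20 → 8 → I, 39.43212/10 → 3 → D; chars ID.
Square: 7.01023/2 → 3, 9.43212/1 → 9; chars 39.
Subsquare: 1.01023/0.0833333 → 12 → m, 0.43212/0.0416667 → 10 → k; chars mk.
Extended square: 0.01023/0.00833333 → 1, 0.01546/0.00416667 → 3; chars 13.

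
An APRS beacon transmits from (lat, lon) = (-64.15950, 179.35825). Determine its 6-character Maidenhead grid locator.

Shift to the Maidenhead origin (180°W, 90°S): lon 359.3582, lat 25.8405.
Field (20°×10°, letters A–R): 359.3582/20 → 17 → R, 25.8405/10 → 2 → C; chars RC.
Square (2°×1°, digits 0–9): 19.3582/2 → 9, 5.8405/1 → 5; chars 95.
Subsquare (5′×2.5′, letters a–x): 1.3582/0.0833333 → 16 → q, 0.8405/0.0416667 → 20 → u; chars qu.

RC95qu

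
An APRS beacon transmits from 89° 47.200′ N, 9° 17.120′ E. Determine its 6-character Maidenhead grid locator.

JR49ps

Offset from 180°W / 90°S: lon 189.2853°, lat 179.7867°.
Field: 189.2853/20 → 9 → J, 179.7867/10 → 17 → R; chars JR.
Square: 9.2853/2 → 4, 9.7867/1 → 9; chars 49.
Subsquare: 1.2853/0.0833333 → 15 → p, 0.7867/0.0416667 → 18 → s; chars ps.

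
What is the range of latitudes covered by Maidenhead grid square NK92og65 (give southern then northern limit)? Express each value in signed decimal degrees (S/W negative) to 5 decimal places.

Field N=13, K=10: +13·20° lon, +10·10° lat → SW at lon 80°, lat 10°.
Square 9, 2: +9·2° lon, +2·1° lat → SW at lon 98°, lat 12°.
Subsquare o=14, g=6: +14·0.0833333° lon, +6·0.0416667° lat → SW at lon 99.1667°, lat 12.25°.
Extended square 6, 5: +6·0.00833333° lon, +5·0.00416667° lat → SW at lon 99.2167°, lat 12.2708°.
Cell spans 0.00833333° lon × 0.00416667° lat.
south 12.27083, north 12.27500.

12.27083, 12.27500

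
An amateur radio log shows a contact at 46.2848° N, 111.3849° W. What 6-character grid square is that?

DN46hg

Offset from 180°W / 90°S: lon 68.6151°, lat 136.2848°.
Field (20°×10°, letters A–R): lon ⌊68.6151/20⌋ = 3 → D; lat ⌊136.2848/10⌋ = 13 → N.
Square (2°×1°, digits 0–9): lon ⌊8.6151/2⌋ = 4; lat ⌊6.2848/1⌋ = 6.
Subsquare (5′×2.5′, letters a–x): lon ⌊0.6151/0.0833333⌋ = 7 → h; lat ⌊0.2848/0.0416667⌋ = 6 → g.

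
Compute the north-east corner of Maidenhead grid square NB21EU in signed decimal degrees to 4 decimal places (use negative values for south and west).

Field N=13, B=1: +13·20° lon, +1·10° lat → SW at lon 80°, lat -80°.
Square 2, 1: +2·2° lon, +1·1° lat → SW at lon 84°, lat -79°.
Subsquare e=4, u=20: +4·0.0833333° lon, +20·0.0416667° lat → SW at lon 84.3333°, lat -78.1667°.
Cell spans 0.0833333° lon × 0.0416667° lat. NE corner is SW corner plus one full cell.
latitude -78.1250, longitude 84.4167.

-78.1250, 84.4167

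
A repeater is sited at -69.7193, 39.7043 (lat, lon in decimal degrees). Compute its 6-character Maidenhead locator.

Add 180° to longitude and 90° to latitude: 219.7043, 20.2807.
Field: 219.7043/20 → 10 → K, 20.2807/10 → 2 → C; chars KC.
Square: 19.7043/2 → 9, 0.2807/1 → 0; chars 90.
Subsquare: 1.7043/0.0833333 → 20 → u, 0.2807/0.0416667 → 6 → g; chars ug.

KC90ug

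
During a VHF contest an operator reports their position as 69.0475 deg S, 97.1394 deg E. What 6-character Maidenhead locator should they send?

NC80nw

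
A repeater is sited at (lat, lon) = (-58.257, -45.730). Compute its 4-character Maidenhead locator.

GD71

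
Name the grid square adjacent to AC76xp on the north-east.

AC86aq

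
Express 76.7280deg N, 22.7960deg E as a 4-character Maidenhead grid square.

Add 180° to longitude and 90° to latitude: 202.80, 166.73.
Field: lon ⌊202.80/20⌋ = 10 → K; lat ⌊166.73/10⌋ = 16 → Q.
Square: lon ⌊2.80/2⌋ = 1; lat ⌊6.73/1⌋ = 6.

KQ16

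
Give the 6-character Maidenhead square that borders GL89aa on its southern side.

Latitude subsquare a = 0; −1 → -1, wraps to 23 = x, carry into square.
Latitude square 9; −1 → 8.
The longitude characters are unchanged.

GL88ax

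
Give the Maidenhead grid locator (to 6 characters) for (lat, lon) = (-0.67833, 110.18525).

Add 180° to longitude and 90° to latitude: 290.1852, 89.3217.
Field (20°×10°, letters A–R): 290.1852/20 → 14 → O, 89.3217/10 → 8 → I; chars OI.
Square (2°×1°, digits 0–9): 10.1852/2 → 5, 9.3217/1 → 9; chars 59.
Subsquare (5′×2.5′, letters a–x): 0.1852/0.0833333 → 2 → c, 0.3217/0.0416667 → 7 → h; chars ch.

OI59ch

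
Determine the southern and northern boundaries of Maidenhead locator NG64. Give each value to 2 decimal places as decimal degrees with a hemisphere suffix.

26.00° S, 25.00° S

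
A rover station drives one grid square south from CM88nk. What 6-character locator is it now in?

Latitude subsquare k = 10; −1 → 9 = j.
The longitude characters are unchanged.

CM88nj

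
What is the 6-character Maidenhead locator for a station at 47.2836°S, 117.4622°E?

Offset from 180°W / 90°S: lon 297.4622°, lat 42.7164°.
Field (20°×10°, letters A–R): 297.4622/20 → 14 → O, 42.7164/10 → 4 → E; chars OE.
Square (2°×1°, digits 0–9): 17.4622/2 → 8, 2.7164/1 → 2; chars 82.
Subsquare (5′×2.5′, letters a–x): 1.4622/0.0833333 → 17 → r, 0.7164/0.0416667 → 17 → r; chars rr.

OE82rr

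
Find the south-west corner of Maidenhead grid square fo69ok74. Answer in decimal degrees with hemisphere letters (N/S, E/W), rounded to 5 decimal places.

59.43333° N, 66.77500° W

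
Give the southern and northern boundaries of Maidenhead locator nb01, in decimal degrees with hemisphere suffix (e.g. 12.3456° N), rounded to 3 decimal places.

79.000° S, 78.000° S

Field N=13, B=1: +13·20° lon, +1·10° lat → SW at lon 80°, lat -80°.
Square 0, 1: +0·2° lon, +1·1° lat → SW at lon 80°, lat -79°.
Cell spans 2° lon × 1° lat.
south 79.000° S, north 78.000° S.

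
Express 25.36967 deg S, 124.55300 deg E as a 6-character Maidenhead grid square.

PG24gp

Shift to the Maidenhead origin (180°W, 90°S): lon 304.5530, lat 64.6303.
Field (20°×10°, letters A–R): lon ⌊304.5530/20⌋ = 15 → P; lat ⌊64.6303/10⌋ = 6 → G.
Square (2°×1°, digits 0–9): lon ⌊4.5530/2⌋ = 2; lat ⌊4.6303/1⌋ = 4.
Subsquare (5′×2.5′, letters a–x): lon ⌊0.5530/0.0833333⌋ = 6 → g; lat ⌊0.6303/0.0416667⌋ = 15 → p.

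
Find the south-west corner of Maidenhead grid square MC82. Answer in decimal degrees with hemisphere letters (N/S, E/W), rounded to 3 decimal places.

68.000° S, 76.000° E

Field M=12, C=2: +12·20° lon, +2·10° lat → SW at lon 60°, lat -70°.
Square 8, 2: +8·2° lon, +2·1° lat → SW at lon 76°, lat -68°.
latitude 68.000° S, longitude 76.000° E.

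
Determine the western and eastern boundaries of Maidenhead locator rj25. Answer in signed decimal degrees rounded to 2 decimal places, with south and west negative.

164.00, 166.00

Field R=17, J=9: +17·20° lon, +9·10° lat → SW at lon 160°, lat 0°.
Square 2, 5: +2·2° lon, +5·1° lat → SW at lon 164°, lat 5°.
Cell spans 2° lon × 1° lat.
west 164.00, east 166.00.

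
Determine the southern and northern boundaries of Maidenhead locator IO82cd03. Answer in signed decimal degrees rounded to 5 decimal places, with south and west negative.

Field I=8, O=14: +8·20° lon, +14·10° lat → SW at lon -20°, lat 50°.
Square 8, 2: +8·2° lon, +2·1° lat → SW at lon -4°, lat 52°.
Subsquare c=2, d=3: +2·0.0833333° lon, +3·0.0416667° lat → SW at lon -3.83333°, lat 52.125°.
Extended square 0, 3: +0·0.00833333° lon, +3·0.00416667° lat → SW at lon -3.83333°, lat 52.1375°.
Cell spans 0.00833333° lon × 0.00416667° lat.
south 52.13750, north 52.14167.

52.13750, 52.14167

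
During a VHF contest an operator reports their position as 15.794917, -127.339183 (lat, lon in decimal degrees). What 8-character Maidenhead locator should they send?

Shift to the Maidenhead origin (180°W, 90°S): lon 52.66082, lat 105.79492.
Field (20°×10°, letters A–R): lon ⌊52.66082/20⌋ = 2 → C; lat ⌊105.79492/10⌋ = 10 → K.
Square (2°×1°, digits 0–9): lon ⌊12.66082/2⌋ = 6; lat ⌊5.79492/1⌋ = 5.
Subsquare (5′×2.5′, letters a–x): lon ⌊0.66082/0.0833333⌋ = 7 → h; lat ⌊0.79492/0.0416667⌋ = 19 → t.
Extended square (30″×15″, digits 0–9): lon ⌊0.07748/0.00833333⌋ = 9; lat ⌊0.00325/0.00416667⌋ = 0.

CK65ht90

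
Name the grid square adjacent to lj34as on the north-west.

LJ24xt

Longitude subsquare a = 0; −1 → -1, wraps to 23 = x, carry into square.
Longitude square 3; −1 → 2.
Latitude subsquare s = 18; +1 → 19 = t.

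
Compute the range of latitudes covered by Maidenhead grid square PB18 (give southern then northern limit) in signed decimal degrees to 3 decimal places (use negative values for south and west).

-72.000, -71.000

Field P=15, B=1: +15·20° lon, +1·10° lat → SW at lon 120°, lat -80°.
Square 1, 8: +1·2° lon, +8·1° lat → SW at lon 122°, lat -72°.
Cell spans 2° lon × 1° lat.
south -72.000, north -71.000.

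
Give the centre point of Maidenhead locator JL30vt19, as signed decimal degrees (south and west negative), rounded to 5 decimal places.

20.83125, 7.76250

Field J=9, L=11: +9·20° lon, +11·10° lat → SW at lon 0°, lat 20°.
Square 3, 0: +3·2° lon, +0·1° lat → SW at lon 6°, lat 20°.
Subsquare v=21, t=19: +21·0.0833333° lon, +19·0.0416667° lat → SW at lon 7.75°, lat 20.7917°.
Extended square 1, 9: +1·0.00833333° lon, +9·0.00416667° lat → SW at lon 7.75833°, lat 20.8292°.
Cell spans 0.00833333° lon × 0.00416667° lat. Centre is SW corner plus half of each.
latitude 20.83125, longitude 7.76250.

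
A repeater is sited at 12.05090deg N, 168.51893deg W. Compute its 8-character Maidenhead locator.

Add 180° to longitude and 90° to latitude: 11.48107, 102.05090.
Field: 11.48107/20 → 0 → A, 102.05090/10 → 10 → K; chars AK.
Square: 11.48107/2 → 5, 2.05090/1 → 2; chars 52.
Subsquare: 1.48107/0.0833333 → 17 → r, 0.05090/0.0416667 → 1 → b; chars rb.
Extended square: 0.06440/0.00833333 → 7, 0.00923/0.00416667 → 2; chars 72.

AK52rb72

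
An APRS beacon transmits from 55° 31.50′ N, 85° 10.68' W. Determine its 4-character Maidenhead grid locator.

EO75

Offset from 180°W / 90°S: lon 94.82°, lat 145.53°.
Field: 94.82/20 → 4 → E, 145.53/10 → 14 → O; chars EO.
Square: 14.82/2 → 7, 5.53/1 → 5; chars 75.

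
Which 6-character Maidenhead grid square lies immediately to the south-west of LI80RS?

Longitude subsquare r = 17; −1 → 16 = q.
Latitude subsquare s = 18; −1 → 17 = r.

LI80qr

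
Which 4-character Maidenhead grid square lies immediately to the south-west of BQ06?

AQ95

Longitude square 0; −1 → -1, wraps to 9, carry into field.
Longitude field B = 1; −1 → 0 = A.
Latitude square 6; −1 → 5.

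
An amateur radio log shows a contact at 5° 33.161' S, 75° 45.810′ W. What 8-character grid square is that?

FI24ck87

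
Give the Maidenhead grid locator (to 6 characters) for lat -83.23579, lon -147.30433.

BA66is

Shift to the Maidenhead origin (180°W, 90°S): lon 32.6957, lat 6.7642.
Field: 32.6957/20 → 1 → B, 6.7642/10 → 0 → A; chars BA.
Square: 12.6957/2 → 6, 6.7642/1 → 6; chars 66.
Subsquare: 0.6957/0.0833333 → 8 → i, 0.7642/0.0416667 → 18 → s; chars is.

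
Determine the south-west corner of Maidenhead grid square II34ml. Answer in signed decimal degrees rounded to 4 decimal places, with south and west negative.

Field I=8, I=8: +8·20° lon, +8·10° lat → SW at lon -20°, lat -10°.
Square 3, 4: +3·2° lon, +4·1° lat → SW at lon -14°, lat -6°.
Subsquare m=12, l=11: +12·0.0833333° lon, +11·0.0416667° lat → SW at lon -13°, lat -5.54167°.
latitude -5.5417, longitude -13.0000.

-5.5417, -13.0000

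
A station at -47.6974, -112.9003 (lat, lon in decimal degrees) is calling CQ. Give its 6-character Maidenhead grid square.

Add 180° to longitude and 90° to latitude: 67.0997, 42.3026.
Field: lon ⌊67.0997/20⌋ = 3 → D; lat ⌊42.3026/10⌋ = 4 → E.
Square: lon ⌊7.0997/2⌋ = 3; lat ⌊2.3026/1⌋ = 2.
Subsquare: lon ⌊1.0997/0.0833333⌋ = 13 → n; lat ⌊0.3026/0.0416667⌋ = 7 → h.

DE32nh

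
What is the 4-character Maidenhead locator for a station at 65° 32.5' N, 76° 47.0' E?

MP85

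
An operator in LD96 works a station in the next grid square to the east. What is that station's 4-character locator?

MD06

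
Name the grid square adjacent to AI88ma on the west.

AI88la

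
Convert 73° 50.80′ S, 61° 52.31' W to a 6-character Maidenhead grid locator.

Add 180° to longitude and 90° to latitude: 118.1282, 16.1533.
Field: 118.1282/20 → 5 → F, 16.1533/10 → 1 → B; chars FB.
Square: 18.1282/2 → 9, 6.1533/1 → 6; chars 96.
Subsquare: 0.1282/0.0833333 → 1 → b, 0.1533/0.0416667 → 3 → d; chars bd.

FB96bd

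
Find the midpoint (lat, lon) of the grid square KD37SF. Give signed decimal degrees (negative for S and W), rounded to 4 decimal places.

Field K=10, D=3: +10·20° lon, +3·10° lat → SW at lon 20°, lat -60°.
Square 3, 7: +3·2° lon, +7·1° lat → SW at lon 26°, lat -53°.
Subsquare s=18, f=5: +18·0.0833333° lon, +5·0.0416667° lat → SW at lon 27.5°, lat -52.7917°.
Cell spans 0.0833333° lon × 0.0416667° lat. Centre is SW corner plus half of each.
latitude -52.7708, longitude 27.5417.

-52.7708, 27.5417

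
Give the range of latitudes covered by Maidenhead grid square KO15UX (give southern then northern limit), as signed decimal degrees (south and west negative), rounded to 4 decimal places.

Field K=10, O=14: +10·20° lon, +14·10° lat → SW at lon 20°, lat 50°.
Square 1, 5: +1·2° lon, +5·1° lat → SW at lon 22°, lat 55°.
Subsquare u=20, x=23: +20·0.0833333° lon, +23·0.0416667° lat → SW at lon 23.6667°, lat 55.9583°.
Cell spans 0.0833333° lon × 0.0416667° lat.
south 55.9583, north 56.0000.

55.9583, 56.0000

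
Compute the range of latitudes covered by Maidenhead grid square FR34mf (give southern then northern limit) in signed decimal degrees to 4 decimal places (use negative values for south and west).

84.2083, 84.2500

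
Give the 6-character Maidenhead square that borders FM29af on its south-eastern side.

FM29be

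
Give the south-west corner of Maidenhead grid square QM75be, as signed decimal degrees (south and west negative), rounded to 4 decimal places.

35.1667, 154.0833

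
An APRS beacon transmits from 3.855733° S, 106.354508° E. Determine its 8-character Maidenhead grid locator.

Shift to the Maidenhead origin (180°W, 90°S): lon 286.35451, lat 86.14427.
Field: 286.35451/20 → 14 → O, 86.14427/10 → 8 → I; chars OI.
Square: 6.35451/2 → 3, 6.14427/1 → 6; chars 36.
Subsquare: 0.35451/0.0833333 → 4 → e, 0.14427/0.0416667 → 3 → d; chars ed.
Extended square: 0.02117/0.00833333 → 2, 0.01927/0.00416667 → 4; chars 24.

OI36ed24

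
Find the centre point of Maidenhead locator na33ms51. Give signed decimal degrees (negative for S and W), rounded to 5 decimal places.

Field N=13, A=0: +13·20° lon, +0·10° lat → SW at lon 80°, lat -90°.
Square 3, 3: +3·2° lon, +3·1° lat → SW at lon 86°, lat -87°.
Subsquare m=12, s=18: +12·0.0833333° lon, +18·0.0416667° lat → SW at lon 87°, lat -86.25°.
Extended square 5, 1: +5·0.00833333° lon, +1·0.00416667° lat → SW at lon 87.0417°, lat -86.2458°.
Cell spans 0.00833333° lon × 0.00416667° lat. Centre is SW corner plus half of each.
latitude -86.24375, longitude 87.04583.

-86.24375, 87.04583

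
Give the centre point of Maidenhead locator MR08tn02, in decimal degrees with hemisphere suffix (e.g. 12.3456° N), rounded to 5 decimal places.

Field M=12, R=17: +12·20° lon, +17·10° lat → SW at lon 60°, lat 80°.
Square 0, 8: +0·2° lon, +8·1° lat → SW at lon 60°, lat 88°.
Subsquare t=19, n=13: +19·0.0833333° lon, +13·0.0416667° lat → SW at lon 61.5833°, lat 88.5417°.
Extended square 0, 2: +0·0.00833333° lon, +2·0.00416667° lat → SW at lon 61.5833°, lat 88.55°.
Cell spans 0.00833333° lon × 0.00416667° lat. Centre is SW corner plus half of each.
latitude 88.55208° N, longitude 61.58750° E.

88.55208° N, 61.58750° E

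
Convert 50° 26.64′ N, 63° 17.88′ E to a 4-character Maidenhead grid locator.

MO10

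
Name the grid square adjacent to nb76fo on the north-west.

Longitude subsquare f = 5; −1 → 4 = e.
Latitude subsquare o = 14; +1 → 15 = p.

NB76ep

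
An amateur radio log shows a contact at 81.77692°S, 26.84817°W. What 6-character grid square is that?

Shift to the Maidenhead origin (180°W, 90°S): lon 153.1518, lat 8.2231.
Field: 153.1518/20 → 7 → H, 8.2231/10 → 0 → A; chars HA.
Square: 13.1518/2 → 6, 8.2231/1 → 8; chars 68.
Subsquare: 1.1518/0.0833333 → 13 → n, 0.2231/0.0416667 → 5 → f; chars nf.

HA68nf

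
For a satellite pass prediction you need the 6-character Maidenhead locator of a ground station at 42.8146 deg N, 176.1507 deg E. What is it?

RN82bt

Shift to the Maidenhead origin (180°W, 90°S): lon 356.1507, lat 132.8146.
Field: 356.1507/20 → 17 → R, 132.8146/10 → 13 → N; chars RN.
Square: 16.1507/2 → 8, 2.8146/1 → 2; chars 82.
Subsquare: 0.1507/0.0833333 → 1 → b, 0.8146/0.0416667 → 19 → t; chars bt.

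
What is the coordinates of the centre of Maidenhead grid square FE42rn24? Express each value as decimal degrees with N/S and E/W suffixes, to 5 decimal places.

47.43958° S, 70.56250° W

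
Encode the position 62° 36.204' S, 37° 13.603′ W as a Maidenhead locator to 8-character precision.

Offset from 180°W / 90°S: lon 142.77328°, lat 27.39660°.
Field: lon ⌊142.77328/20⌋ = 7 → H; lat ⌊27.39660/10⌋ = 2 → C.
Square: lon ⌊2.77328/2⌋ = 1; lat ⌊7.39660/1⌋ = 7.
Subsquare: lon ⌊0.77328/0.0833333⌋ = 9 → j; lat ⌊0.39660/0.0416667⌋ = 9 → j.
Extended square: lon ⌊0.02328/0.00833333⌋ = 2; lat ⌊0.02160/0.00416667⌋ = 5.

HC17jj25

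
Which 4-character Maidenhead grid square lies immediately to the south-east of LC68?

LC77

Longitude square 6; +1 → 7.
Latitude square 8; −1 → 7.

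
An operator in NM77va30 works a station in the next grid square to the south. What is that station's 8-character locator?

NM76vx39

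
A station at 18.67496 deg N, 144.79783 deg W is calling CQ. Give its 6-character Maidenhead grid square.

BK78oq

Add 180° to longitude and 90° to latitude: 35.2022, 108.6750.
Field (20°×10°, letters A–R): lon ⌊35.2022/20⌋ = 1 → B; lat ⌊108.6750/10⌋ = 10 → K.
Square (2°×1°, digits 0–9): lon ⌊15.2022/2⌋ = 7; lat ⌊8.6750/1⌋ = 8.
Subsquare (5′×2.5′, letters a–x): lon ⌊1.2022/0.0833333⌋ = 14 → o; lat ⌊0.6750/0.0416667⌋ = 16 → q.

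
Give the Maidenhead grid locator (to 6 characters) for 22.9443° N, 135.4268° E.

PL72rw

Shift to the Maidenhead origin (180°W, 90°S): lon 315.4268, lat 112.9443.
Field: lon ⌊315.4268/20⌋ = 15 → P; lat ⌊112.9443/10⌋ = 11 → L.
Square: lon ⌊15.4268/2⌋ = 7; lat ⌊2.9443/1⌋ = 2.
Subsquare: lon ⌊1.4268/0.0833333⌋ = 17 → r; lat ⌊0.9443/0.0416667⌋ = 22 → w.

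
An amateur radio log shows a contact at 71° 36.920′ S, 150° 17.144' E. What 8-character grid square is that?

Offset from 180°W / 90°S: lon 330.28573°, lat 18.38467°.
Field: 330.28573/20 → 16 → Q, 18.38467/10 → 1 → B; chars QB.
Square: 10.28573/2 → 5, 8.38467/1 → 8; chars 58.
Subsquare: 0.28573/0.0833333 → 3 → d, 0.38467/0.0416667 → 9 → j; chars dj.
Extended square: 0.03573/0.00833333 → 4, 0.00967/0.00416667 → 2; chars 42.

QB58dj42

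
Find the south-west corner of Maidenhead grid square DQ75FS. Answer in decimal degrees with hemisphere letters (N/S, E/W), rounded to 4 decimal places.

Field D=3, Q=16: +3·20° lon, +16·10° lat → SW at lon -120°, lat 70°.
Square 7, 5: +7·2° lon, +5·1° lat → SW at lon -106°, lat 75°.
Subsquare f=5, s=18: +5·0.0833333° lon, +18·0.0416667° lat → SW at lon -105.583°, lat 75.75°.
latitude 75.7500° N, longitude 105.5833° W.

75.7500° N, 105.5833° W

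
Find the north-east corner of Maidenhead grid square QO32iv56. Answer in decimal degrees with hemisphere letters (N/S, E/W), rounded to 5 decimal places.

Field Q=16, O=14: +16·20° lon, +14·10° lat → SW at lon 140°, lat 50°.
Square 3, 2: +3·2° lon, +2·1° lat → SW at lon 146°, lat 52°.
Subsquare i=8, v=21: +8·0.0833333° lon, +21·0.0416667° lat → SW at lon 146.667°, lat 52.875°.
Extended square 5, 6: +5·0.00833333° lon, +6·0.00416667° lat → SW at lon 146.708°, lat 52.9°.
Cell spans 0.00833333° lon × 0.00416667° lat. NE corner is SW corner plus one full cell.
latitude 52.90417° N, longitude 146.71667° E.

52.90417° N, 146.71667° E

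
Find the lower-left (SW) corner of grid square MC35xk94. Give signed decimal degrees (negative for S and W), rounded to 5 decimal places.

Field M=12, C=2: +12·20° lon, +2·10° lat → SW at lon 60°, lat -70°.
Square 3, 5: +3·2° lon, +5·1° lat → SW at lon 66°, lat -65°.
Subsquare x=23, k=10: +23·0.0833333° lon, +10·0.0416667° lat → SW at lon 67.9167°, lat -64.5833°.
Extended square 9, 4: +9·0.00833333° lon, +4·0.00416667° lat → SW at lon 67.9917°, lat -64.5667°.
latitude -64.56667, longitude 67.99167.

-64.56667, 67.99167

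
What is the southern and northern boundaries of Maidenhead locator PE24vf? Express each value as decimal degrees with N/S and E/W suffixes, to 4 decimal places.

Field P=15, E=4: +15·20° lon, +4·10° lat → SW at lon 120°, lat -50°.
Square 2, 4: +2·2° lon, +4·1° lat → SW at lon 124°, lat -46°.
Subsquare v=21, f=5: +21·0.0833333° lon, +5·0.0416667° lat → SW at lon 125.75°, lat -45.7917°.
Cell spans 0.0833333° lon × 0.0416667° lat.
south 45.7917° S, north 45.7500° S.

45.7917° S, 45.7500° S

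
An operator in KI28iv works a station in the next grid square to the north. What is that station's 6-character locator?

KI28iw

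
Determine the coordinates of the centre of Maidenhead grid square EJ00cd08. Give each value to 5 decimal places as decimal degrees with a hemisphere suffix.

0.16042° N, 99.82917° W

Field E=4, J=9: +4·20° lon, +9·10° lat → SW at lon -100°, lat 0°.
Square 0, 0: +0·2° lon, +0·1° lat → SW at lon -100°, lat 0°.
Subsquare c=2, d=3: +2·0.0833333° lon, +3·0.0416667° lat → SW at lon -99.8333°, lat 0.125°.
Extended square 0, 8: +0·0.00833333° lon, +8·0.00416667° lat → SW at lon -99.8333°, lat 0.158333°.
Cell spans 0.00833333° lon × 0.00416667° lat. Centre is SW corner plus half of each.
latitude 0.16042° N, longitude 99.82917° W.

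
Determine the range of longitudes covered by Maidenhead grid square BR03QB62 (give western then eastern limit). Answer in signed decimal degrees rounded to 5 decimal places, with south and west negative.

-158.61667, -158.60833

Field B=1, R=17: +1·20° lon, +17·10° lat → SW at lon -160°, lat 80°.
Square 0, 3: +0·2° lon, +3·1° lat → SW at lon -160°, lat 83°.
Subsquare q=16, b=1: +16·0.0833333° lon, +1·0.0416667° lat → SW at lon -158.667°, lat 83.0417°.
Extended square 6, 2: +6·0.00833333° lon, +2·0.00416667° lat → SW at lon -158.617°, lat 83.05°.
Cell spans 0.00833333° lon × 0.00416667° lat.
west -158.61667, east -158.60833.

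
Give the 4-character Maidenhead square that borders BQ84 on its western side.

BQ74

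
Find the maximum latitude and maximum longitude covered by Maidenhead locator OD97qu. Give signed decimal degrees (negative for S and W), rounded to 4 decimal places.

Field O=14, D=3: +14·20° lon, +3·10° lat → SW at lon 100°, lat -60°.
Square 9, 7: +9·2° lon, +7·1° lat → SW at lon 118°, lat -53°.
Subsquare q=16, u=20: +16·0.0833333° lon, +20·0.0416667° lat → SW at lon 119.333°, lat -52.1667°.
Cell spans 0.0833333° lon × 0.0416667° lat. NE corner is SW corner plus one full cell.
latitude -52.1250, longitude 119.4167.

-52.1250, 119.4167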